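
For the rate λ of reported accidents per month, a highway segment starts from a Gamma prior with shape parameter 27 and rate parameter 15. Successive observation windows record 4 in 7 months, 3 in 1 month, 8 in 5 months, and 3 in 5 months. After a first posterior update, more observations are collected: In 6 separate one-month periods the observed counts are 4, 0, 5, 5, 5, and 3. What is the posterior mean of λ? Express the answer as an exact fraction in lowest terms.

67/39

Total count: 4 + 3 + 8 + 3 = 18.
Total exposure: 7 + 1 + 5 + 5 = 18 months.
After the first batch: Gamma(27 + 18, 15 + 18) = Gamma(45, 33).
Total count: 4 + 0 + 5 + 5 + 5 + 3 = 22.
Total exposure: 6 months.
After the second batch: Gamma(45 + 22, 33 + 6) = Gamma(67, 39).
Posterior mean = α'/β' = 67/39.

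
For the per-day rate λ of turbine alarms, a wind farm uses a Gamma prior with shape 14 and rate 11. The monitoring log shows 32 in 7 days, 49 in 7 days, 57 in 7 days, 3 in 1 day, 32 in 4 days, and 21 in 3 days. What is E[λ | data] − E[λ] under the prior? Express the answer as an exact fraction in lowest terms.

216/55

Total count: 32 + 49 + 57 + 3 + 32 + 21 = 194.
Total exposure: 7 + 7 + 7 + 1 + 4 + 3 = 29 days.
Posterior: α' = 14 + 194 = 208, β' = 11 + 29 = 40.
Posterior mean = 208/40 = 26/5; prior mean = 14/11 = 14/11. Difference = 26/5 − 14/11 = 216/55.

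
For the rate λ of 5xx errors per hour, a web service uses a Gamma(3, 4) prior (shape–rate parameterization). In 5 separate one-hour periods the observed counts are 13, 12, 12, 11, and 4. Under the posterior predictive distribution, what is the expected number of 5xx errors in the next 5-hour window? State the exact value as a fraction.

275/9

Total count: 13 + 12 + 12 + 11 + 4 = 52.
Total exposure: 5 hours.
The Gamma prior is conjugate for the Poisson rate, so λ | data ~ Gamma(3+52, 4+5) = Gamma(55, 9).
Predictive mean over a 5-hour window = T·E[λ|data] = 5·55/9 = 275/9.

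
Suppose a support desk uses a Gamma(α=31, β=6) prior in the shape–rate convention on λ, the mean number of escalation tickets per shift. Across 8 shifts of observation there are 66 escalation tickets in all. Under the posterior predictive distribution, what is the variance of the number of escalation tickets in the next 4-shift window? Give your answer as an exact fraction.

1746/49

Total count 66 over total exposure 8 shifts.
Posterior: α' = 31 + 66 = 97, β' = 6 + 8 = 14.
The posterior predictive for a window of length T is Negative Binomial with variance T·α'·(β'+T)/β'² = 4·97·18/196 = 1746/49.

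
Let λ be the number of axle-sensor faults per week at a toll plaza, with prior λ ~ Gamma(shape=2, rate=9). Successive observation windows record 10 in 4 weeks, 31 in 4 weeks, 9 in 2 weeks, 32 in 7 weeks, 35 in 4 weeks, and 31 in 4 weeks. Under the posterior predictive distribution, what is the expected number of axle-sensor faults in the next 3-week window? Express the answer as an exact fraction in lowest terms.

Total count: 10 + 31 + 9 + 32 + 35 + 31 = 148.
Total exposure: 4 + 4 + 2 + 7 + 4 + 4 = 25 weeks.
Posterior: α' = 2 + 148 = 150, β' = 9 + 25 = 34.
Predictive mean over a 3-week window = T·E[λ|data] = 3·150/34 = 225/17.

225/17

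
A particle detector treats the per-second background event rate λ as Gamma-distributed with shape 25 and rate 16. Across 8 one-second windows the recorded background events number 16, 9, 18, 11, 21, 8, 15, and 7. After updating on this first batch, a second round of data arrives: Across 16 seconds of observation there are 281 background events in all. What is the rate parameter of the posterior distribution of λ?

Total count: 16 + 9 + 18 + 11 + 21 + 8 + 15 + 7 = 105.
Total exposure: 8 seconds.
After the first batch: Gamma(25 + 105, 16 + 8) = Gamma(130, 24).
Total count 281 over total exposure 16 seconds.
After the second batch: Gamma(130 + 281, 24 + 16) = Gamma(411, 40).

40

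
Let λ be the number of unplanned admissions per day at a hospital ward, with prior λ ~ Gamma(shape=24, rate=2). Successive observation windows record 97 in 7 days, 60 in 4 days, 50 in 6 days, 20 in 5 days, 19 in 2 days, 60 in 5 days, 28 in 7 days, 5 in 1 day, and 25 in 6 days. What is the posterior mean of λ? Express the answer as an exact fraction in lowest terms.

388/45

Total count: 97 + 60 + 50 + 20 + 19 + 60 + 28 + 5 + 25 = 364.
Total exposure: 7 + 4 + 6 + 5 + 2 + 5 + 7 + 1 + 6 = 43 days.
The Gamma prior is conjugate for the Poisson rate, so λ | data ~ Gamma(24+364, 2+43) = Gamma(388, 45).
Posterior mean = α'/β' = 388/45.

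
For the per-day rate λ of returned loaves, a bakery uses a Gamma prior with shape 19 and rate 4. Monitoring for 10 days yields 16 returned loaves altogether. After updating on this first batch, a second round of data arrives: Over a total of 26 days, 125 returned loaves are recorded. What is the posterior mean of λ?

4

Total count 16 over total exposure 10 days.
After the first batch: Gamma(19 + 16, 4 + 10) = Gamma(35, 14).
Total count 125 over total exposure 26 days.
After the second batch: Gamma(35 + 125, 14 + 26) = Gamma(160, 40).
Posterior mean = α'/β' = 160/40 = 4.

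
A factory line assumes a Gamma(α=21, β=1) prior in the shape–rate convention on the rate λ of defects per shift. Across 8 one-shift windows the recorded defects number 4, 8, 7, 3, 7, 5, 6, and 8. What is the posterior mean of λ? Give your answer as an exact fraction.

Total count: 4 + 8 + 7 + 3 + 7 + 5 + 6 + 8 = 48.
Total exposure: 8 shifts.
Gamma(α, β) with Poisson data over total exposure Σt gives posterior Gamma(α+Σx, β+Σt) = Gamma(69, 9).
Posterior mean = α'/β' = 69/9 = 23/3.

23/3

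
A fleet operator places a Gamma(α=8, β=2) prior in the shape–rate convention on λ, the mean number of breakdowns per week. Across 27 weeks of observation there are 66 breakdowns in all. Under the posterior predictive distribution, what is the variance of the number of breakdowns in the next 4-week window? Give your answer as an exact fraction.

Total count 66 over total exposure 27 weeks.
The Gamma prior is conjugate for the Poisson rate, so λ | data ~ Gamma(8+66, 2+27) = Gamma(74, 29).
The posterior predictive for a window of length T is Negative Binomial with variance T·α'·(β'+T)/β'² = 4·74·33/841 = 9768/841.

9768/841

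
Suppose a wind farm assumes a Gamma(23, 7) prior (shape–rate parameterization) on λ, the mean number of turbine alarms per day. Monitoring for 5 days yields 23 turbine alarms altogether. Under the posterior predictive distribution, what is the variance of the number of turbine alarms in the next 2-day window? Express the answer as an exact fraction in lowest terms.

161/18

Total count 23 over total exposure 5 days.
The Gamma prior is conjugate for the Poisson rate, so λ | data ~ Gamma(23+23, 7+5) = Gamma(46, 12).
The posterior predictive for a window of length T is Negative Binomial with variance T·α'·(β'+T)/β'² = 2·46·14/144 = 161/18.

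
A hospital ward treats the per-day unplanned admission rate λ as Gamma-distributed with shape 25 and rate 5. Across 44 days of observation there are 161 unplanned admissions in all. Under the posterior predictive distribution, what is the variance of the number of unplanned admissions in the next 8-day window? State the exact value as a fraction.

84816/2401

Total count 161 over total exposure 44 days.
Posterior: α' = 25 + 161 = 186, β' = 5 + 44 = 49.
The posterior predictive for a window of length T is Negative Binomial with variance T·α'·(β'+T)/β'² = 8·186·57/2401 = 84816/2401.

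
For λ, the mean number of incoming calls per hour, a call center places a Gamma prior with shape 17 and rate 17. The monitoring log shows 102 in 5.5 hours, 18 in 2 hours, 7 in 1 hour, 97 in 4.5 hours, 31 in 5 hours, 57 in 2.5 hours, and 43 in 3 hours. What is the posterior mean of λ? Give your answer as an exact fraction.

248/27

Total count: 102 + 18 + 7 + 97 + 31 + 57 + 43 = 355.
Total exposure: 5.5 + 2 + 1 + 4.5 + 5 + 2.5 + 3 = 23.5 hours.
Posterior: α' = 17 + 355 = 372, β' = 17 + 23.5 = 81/2.
Posterior mean = α'/β' = 372/(81/2) = 248/27.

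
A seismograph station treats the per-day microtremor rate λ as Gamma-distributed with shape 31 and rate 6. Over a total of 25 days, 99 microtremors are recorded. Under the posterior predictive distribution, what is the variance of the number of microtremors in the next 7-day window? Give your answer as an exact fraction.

34580/961

Total count 99 over total exposure 25 days.
Gamma(α, β) with Poisson data over total exposure Σt gives posterior Gamma(α+Σx, β+Σt) = Gamma(130, 31).
The posterior predictive for a window of length T is Negative Binomial with variance T·α'·(β'+T)/β'² = 7·130·38/961 = 34580/961.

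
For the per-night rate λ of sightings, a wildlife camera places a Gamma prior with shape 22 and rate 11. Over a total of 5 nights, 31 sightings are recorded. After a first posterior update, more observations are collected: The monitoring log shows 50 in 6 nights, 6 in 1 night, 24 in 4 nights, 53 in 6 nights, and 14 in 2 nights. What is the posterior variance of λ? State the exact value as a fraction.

Total count 31 over total exposure 5 nights.
After the first batch: Gamma(22 + 31, 11 + 5) = Gamma(53, 16).
Total count: 50 + 6 + 24 + 53 + 14 = 147.
Total exposure: 6 + 1 + 4 + 6 + 2 = 19 nights.
After the second batch: Gamma(53 + 147, 16 + 19) = Gamma(200, 35).
Posterior variance = α'/β'² = 200/1225 = 8/49.

8/49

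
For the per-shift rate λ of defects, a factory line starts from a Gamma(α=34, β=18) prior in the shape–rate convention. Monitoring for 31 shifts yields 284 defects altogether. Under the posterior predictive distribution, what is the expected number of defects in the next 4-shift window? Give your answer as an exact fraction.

1272/49

Total count 284 over total exposure 31 shifts.
The Gamma prior is conjugate for the Poisson rate, so λ | data ~ Gamma(34+284, 18+31) = Gamma(318, 49).
Predictive mean over a 4-shift window = T·E[λ|data] = 4·318/49 = 1272/49.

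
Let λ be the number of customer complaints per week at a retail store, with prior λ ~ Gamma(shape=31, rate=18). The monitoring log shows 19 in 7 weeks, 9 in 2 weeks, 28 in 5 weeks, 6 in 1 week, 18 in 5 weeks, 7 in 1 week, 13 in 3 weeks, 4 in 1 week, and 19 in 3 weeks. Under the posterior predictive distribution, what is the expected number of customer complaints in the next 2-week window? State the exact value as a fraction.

154/23

Total count: 19 + 9 + 28 + 6 + 18 + 7 + 13 + 4 + 19 = 123.
Total exposure: 7 + 2 + 5 + 1 + 5 + 1 + 3 + 1 + 3 = 28 weeks.
The Gamma prior is conjugate for the Poisson rate, so λ | data ~ Gamma(31+123, 18+28) = Gamma(154, 46).
Predictive mean over a 2-week window = T·E[λ|data] = 2·154/46 = 154/23.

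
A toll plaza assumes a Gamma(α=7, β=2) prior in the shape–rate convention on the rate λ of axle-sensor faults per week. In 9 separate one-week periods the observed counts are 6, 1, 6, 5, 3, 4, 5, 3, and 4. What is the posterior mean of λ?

Total count: 6 + 1 + 6 + 5 + 3 + 4 + 5 + 3 + 4 = 37.
Total exposure: 9 weeks.
Posterior: α' = 7 + 37 = 44, β' = 2 + 9 = 11.
Posterior mean = α'/β' = 44/11 = 4.

4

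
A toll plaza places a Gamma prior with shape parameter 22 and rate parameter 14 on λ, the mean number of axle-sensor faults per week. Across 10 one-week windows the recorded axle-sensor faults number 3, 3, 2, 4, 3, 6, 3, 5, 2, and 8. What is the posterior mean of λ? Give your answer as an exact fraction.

Total count: 3 + 3 + 2 + 4 + 3 + 6 + 3 + 5 + 2 + 8 = 39.
Total exposure: 10 weeks.
By Gamma–Poisson conjugacy, the posterior is Gamma(α + Σx, β + Σt) = Gamma(22 + 39, 14 + 10) = Gamma(61, 24).
Posterior mean = α'/β' = 61/24.

61/24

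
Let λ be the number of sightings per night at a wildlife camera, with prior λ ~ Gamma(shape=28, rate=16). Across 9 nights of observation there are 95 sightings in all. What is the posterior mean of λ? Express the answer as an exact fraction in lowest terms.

123/25

Total count 95 over total exposure 9 nights.
Conjugate update: add total count to the shape and total exposure to the rate, giving Gamma(123, 25).
Posterior mean = α'/β' = 123/25.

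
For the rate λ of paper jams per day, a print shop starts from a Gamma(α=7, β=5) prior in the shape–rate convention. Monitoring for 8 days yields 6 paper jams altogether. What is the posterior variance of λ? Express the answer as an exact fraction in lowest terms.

1/13

Total count 6 over total exposure 8 days.
The Gamma prior is conjugate for the Poisson rate, so λ | data ~ Gamma(7+6, 5+8) = Gamma(13, 13).
Posterior variance = α'/β'² = 13/169 = 1/13.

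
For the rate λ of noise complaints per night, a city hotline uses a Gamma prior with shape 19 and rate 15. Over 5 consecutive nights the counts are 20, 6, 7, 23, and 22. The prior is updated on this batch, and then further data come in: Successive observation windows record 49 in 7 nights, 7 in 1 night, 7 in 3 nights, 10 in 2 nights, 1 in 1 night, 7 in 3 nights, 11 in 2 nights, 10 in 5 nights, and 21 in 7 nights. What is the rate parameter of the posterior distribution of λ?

51

Total count: 20 + 6 + 7 + 23 + 22 = 78.
Total exposure: 5 nights.
After the first batch: Gamma(19 + 78, 15 + 5) = Gamma(97, 20).
Total count: 49 + 7 + 7 + 10 + 1 + 7 + 11 + 10 + 21 = 123.
Total exposure: 7 + 1 + 3 + 2 + 1 + 3 + 2 + 5 + 7 = 31 nights.
After the second batch: Gamma(97 + 123, 20 + 31) = Gamma(220, 51).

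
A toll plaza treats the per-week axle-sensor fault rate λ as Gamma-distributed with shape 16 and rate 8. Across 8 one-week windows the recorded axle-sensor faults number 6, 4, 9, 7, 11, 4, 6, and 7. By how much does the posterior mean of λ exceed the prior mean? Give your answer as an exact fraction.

Total count: 6 + 4 + 9 + 7 + 11 + 4 + 6 + 7 = 54.
Total exposure: 8 weeks.
Posterior: α' = 16 + 54 = 70, β' = 8 + 8 = 16.
Posterior mean = 70/16 = 35/8; prior mean = 16/8 = 2. Difference = 35/8 − 2 = 19/8.

19/8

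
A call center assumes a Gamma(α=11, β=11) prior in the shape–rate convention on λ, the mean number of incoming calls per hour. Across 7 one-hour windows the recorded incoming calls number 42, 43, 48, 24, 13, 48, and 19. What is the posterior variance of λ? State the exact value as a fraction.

62/81

Total count: 42 + 43 + 48 + 24 + 13 + 48 + 19 = 237.
Total exposure: 7 hours.
By Gamma–Poisson conjugacy, the posterior is Gamma(α + Σx, β + Σt) = Gamma(11 + 237, 11 + 7) = Gamma(248, 18).
Posterior variance = α'/β'² = 248/324 = 62/81.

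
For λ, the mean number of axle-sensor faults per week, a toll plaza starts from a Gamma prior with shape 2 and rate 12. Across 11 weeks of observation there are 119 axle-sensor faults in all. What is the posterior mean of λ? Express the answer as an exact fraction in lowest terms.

Total count 119 over total exposure 11 weeks.
Gamma(α, β) with Poisson data over total exposure Σt gives posterior Gamma(α+Σx, β+Σt) = Gamma(121, 23).
Posterior mean = α'/β' = 121/23.

121/23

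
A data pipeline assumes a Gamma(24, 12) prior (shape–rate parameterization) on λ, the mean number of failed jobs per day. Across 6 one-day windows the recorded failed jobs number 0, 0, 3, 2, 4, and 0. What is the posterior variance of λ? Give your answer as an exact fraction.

Total count: 0 + 0 + 3 + 2 + 4 + 0 = 9.
Total exposure: 6 days.
Gamma(α, β) with Poisson data over total exposure Σt gives posterior Gamma(α+Σx, β+Σt) = Gamma(33, 18).
Posterior variance = α'/β'² = 33/324 = 11/108.

11/108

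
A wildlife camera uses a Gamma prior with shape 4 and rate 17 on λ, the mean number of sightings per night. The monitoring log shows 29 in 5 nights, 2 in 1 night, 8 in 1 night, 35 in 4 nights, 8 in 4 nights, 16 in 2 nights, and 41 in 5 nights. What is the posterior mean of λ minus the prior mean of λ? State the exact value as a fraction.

175/51

Total count: 29 + 2 + 8 + 35 + 8 + 16 + 41 = 139.
Total exposure: 5 + 1 + 1 + 4 + 4 + 2 + 5 = 22 nights.
Posterior: α' = 4 + 139 = 143, β' = 17 + 22 = 39.
Posterior mean = 143/39 = 11/3; prior mean = 4/17 = 4/17. Difference = 11/3 − 4/17 = 175/51.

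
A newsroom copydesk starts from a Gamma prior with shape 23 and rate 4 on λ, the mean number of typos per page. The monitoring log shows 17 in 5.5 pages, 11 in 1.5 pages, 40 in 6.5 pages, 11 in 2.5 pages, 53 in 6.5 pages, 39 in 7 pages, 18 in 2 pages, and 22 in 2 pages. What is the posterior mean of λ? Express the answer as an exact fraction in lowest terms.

Total count: 17 + 11 + 40 + 11 + 53 + 39 + 18 + 22 = 211.
Total exposure: 5.5 + 1.5 + 6.5 + 2.5 + 6.5 + 7 + 2 + 2 = 33.5 pages.
Conjugate update: add total count to the shape and total exposure to the rate, giving Gamma(234, 75/2).
Posterior mean = α'/β' = 234/(75/2) = 156/25.

156/25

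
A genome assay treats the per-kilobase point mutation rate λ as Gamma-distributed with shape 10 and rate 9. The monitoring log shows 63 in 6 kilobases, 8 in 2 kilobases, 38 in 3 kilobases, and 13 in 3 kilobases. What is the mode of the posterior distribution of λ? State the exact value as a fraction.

131/23

Total count: 63 + 8 + 38 + 13 = 122.
Total exposure: 6 + 2 + 3 + 3 = 14 kilobases.
Posterior: α' = 10 + 122 = 132, β' = 9 + 14 = 23.
Posterior mode = (α'−1)/β' = 131/23.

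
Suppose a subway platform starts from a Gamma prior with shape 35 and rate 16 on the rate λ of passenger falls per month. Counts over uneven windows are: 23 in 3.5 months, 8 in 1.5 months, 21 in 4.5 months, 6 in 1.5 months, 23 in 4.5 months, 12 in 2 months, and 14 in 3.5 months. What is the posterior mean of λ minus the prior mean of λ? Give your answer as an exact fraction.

Total count: 23 + 8 + 21 + 6 + 23 + 12 + 14 = 107.
Total exposure: 3.5 + 1.5 + 4.5 + 1.5 + 4.5 + 2 + 3.5 = 21 months.
Posterior: α' = 35 + 107 = 142, β' = 16 + 21 = 37.
Posterior mean = 142/37 = 142/37; prior mean = 35/16 = 35/16. Difference = 142/37 − 35/16 = 977/592.

977/592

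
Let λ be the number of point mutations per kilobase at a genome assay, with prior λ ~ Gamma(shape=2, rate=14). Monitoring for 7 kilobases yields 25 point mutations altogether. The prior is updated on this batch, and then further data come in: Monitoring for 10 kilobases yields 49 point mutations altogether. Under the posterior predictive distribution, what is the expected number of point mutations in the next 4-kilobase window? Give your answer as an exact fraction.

Total count 25 over total exposure 7 kilobases.
After the first batch: Gamma(2 + 25, 14 + 7) = Gamma(27, 21).
Total count 49 over total exposure 10 kilobases.
After the second batch: Gamma(27 + 49, 21 + 10) = Gamma(76, 31).
Predictive mean over a 4-kilobase window = T·E[λ|data] = 4·76/31 = 304/31.

304/31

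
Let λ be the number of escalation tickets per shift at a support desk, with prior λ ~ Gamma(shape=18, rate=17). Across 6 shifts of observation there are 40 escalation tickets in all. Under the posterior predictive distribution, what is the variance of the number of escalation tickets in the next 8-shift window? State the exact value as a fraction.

14384/529

Total count 40 over total exposure 6 shifts.
By Gamma–Poisson conjugacy, the posterior is Gamma(α + Σx, β + Σt) = Gamma(18 + 40, 17 + 6) = Gamma(58, 23).
The posterior predictive for a window of length T is Negative Binomial with variance T·α'·(β'+T)/β'² = 8·58·31/529 = 14384/529.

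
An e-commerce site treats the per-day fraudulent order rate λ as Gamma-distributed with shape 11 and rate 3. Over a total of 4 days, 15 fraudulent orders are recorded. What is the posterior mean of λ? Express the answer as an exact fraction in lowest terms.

26/7

Total count 15 over total exposure 4 days.
Posterior: α' = 11 + 15 = 26, β' = 3 + 4 = 7.
Posterior mean = α'/β' = 26/7.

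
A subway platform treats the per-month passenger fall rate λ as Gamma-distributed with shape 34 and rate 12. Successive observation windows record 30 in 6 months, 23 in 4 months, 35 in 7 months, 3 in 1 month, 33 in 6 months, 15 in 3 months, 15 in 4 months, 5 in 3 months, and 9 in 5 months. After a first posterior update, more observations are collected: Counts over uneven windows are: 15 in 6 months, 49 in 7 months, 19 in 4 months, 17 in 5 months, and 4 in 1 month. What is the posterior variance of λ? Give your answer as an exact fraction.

153/2738

Total count: 30 + 23 + 35 + 3 + 33 + 15 + 15 + 5 + 9 = 168.
Total exposure: 6 + 4 + 7 + 1 + 6 + 3 + 4 + 3 + 5 = 39 months.
After the first batch: Gamma(34 + 168, 12 + 39) = Gamma(202, 51).
Total count: 15 + 49 + 19 + 17 + 4 = 104.
Total exposure: 6 + 7 + 4 + 5 + 1 = 23 months.
After the second batch: Gamma(202 + 104, 51 + 23) = Gamma(306, 74).
Posterior variance = α'/β'² = 306/5476 = 153/2738.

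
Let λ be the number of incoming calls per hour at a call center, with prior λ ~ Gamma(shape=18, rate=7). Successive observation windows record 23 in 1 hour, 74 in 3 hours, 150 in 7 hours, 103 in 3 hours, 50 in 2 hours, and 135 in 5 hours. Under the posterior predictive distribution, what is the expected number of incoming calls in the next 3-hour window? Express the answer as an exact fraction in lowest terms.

Total count: 23 + 74 + 150 + 103 + 50 + 135 = 535.
Total exposure: 1 + 3 + 7 + 3 + 2 + 5 = 21 hours.
Posterior: α' = 18 + 535 = 553, β' = 7 + 21 = 28.
Predictive mean over a 3-hour window = T·E[λ|data] = 3·553/28 = 237/4.

237/4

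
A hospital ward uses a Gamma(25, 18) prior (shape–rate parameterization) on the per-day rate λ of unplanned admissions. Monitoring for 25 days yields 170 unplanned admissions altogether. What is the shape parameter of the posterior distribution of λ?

Total count 170 over total exposure 25 days.
Posterior: α' = 25 + 170 = 195, β' = 18 + 25 = 43.

195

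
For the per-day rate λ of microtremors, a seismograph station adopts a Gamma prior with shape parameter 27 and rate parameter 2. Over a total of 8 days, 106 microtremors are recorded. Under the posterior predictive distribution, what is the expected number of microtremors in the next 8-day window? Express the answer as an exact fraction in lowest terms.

532/5

Total count 106 over total exposure 8 days.
Gamma(α, β) with Poisson data over total exposure Σt gives posterior Gamma(α+Σx, β+Σt) = Gamma(133, 10).
Predictive mean over an 8-day window = T·E[λ|data] = 8·133/10 = 532/5.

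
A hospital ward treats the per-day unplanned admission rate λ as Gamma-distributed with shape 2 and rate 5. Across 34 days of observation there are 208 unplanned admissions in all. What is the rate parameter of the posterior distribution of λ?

39

Total count 208 over total exposure 34 days.
The Gamma prior is conjugate for the Poisson rate, so λ | data ~ Gamma(2+208, 5+34) = Gamma(210, 39).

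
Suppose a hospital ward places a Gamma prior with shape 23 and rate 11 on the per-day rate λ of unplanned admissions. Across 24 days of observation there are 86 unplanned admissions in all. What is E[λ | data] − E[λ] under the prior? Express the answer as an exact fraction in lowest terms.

Total count 86 over total exposure 24 days.
Posterior: α' = 23 + 86 = 109, β' = 11 + 24 = 35.
Posterior mean = 109/35 = 109/35; prior mean = 23/11 = 23/11. Difference = 109/35 − 23/11 = 394/385.

394/385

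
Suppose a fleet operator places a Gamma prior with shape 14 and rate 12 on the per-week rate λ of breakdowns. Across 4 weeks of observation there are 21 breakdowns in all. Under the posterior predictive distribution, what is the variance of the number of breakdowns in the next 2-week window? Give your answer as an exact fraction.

Total count 21 over total exposure 4 weeks.
By Gamma–Poisson conjugacy, the posterior is Gamma(α + Σx, β + Σt) = Gamma(14 + 21, 12 + 4) = Gamma(35, 16).
The posterior predictive for a window of length T is Negative Binomial with variance T·α'·(β'+T)/β'² = 2·35·18/256 = 315/64.

315/64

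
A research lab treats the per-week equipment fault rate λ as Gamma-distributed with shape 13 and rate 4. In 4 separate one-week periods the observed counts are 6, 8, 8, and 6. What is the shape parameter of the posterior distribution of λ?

41

Total count: 6 + 8 + 8 + 6 = 28.
Total exposure: 4 weeks.
By Gamma–Poisson conjugacy, the posterior is Gamma(α + Σx, β + Σt) = Gamma(13 + 28, 4 + 4) = Gamma(41, 8).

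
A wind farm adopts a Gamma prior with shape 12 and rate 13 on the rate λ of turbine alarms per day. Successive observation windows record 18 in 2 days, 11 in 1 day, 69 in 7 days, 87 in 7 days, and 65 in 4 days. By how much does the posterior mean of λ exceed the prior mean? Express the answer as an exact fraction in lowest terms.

Total count: 18 + 11 + 69 + 87 + 65 = 250.
Total exposure: 2 + 1 + 7 + 7 + 4 = 21 days.
Conjugate update: add total count to the shape and total exposure to the rate, giving Gamma(262, 34).
Posterior mean = 262/34 = 131/17; prior mean = 12/13 = 12/13. Difference = 131/17 − 12/13 = 1499/221.

1499/221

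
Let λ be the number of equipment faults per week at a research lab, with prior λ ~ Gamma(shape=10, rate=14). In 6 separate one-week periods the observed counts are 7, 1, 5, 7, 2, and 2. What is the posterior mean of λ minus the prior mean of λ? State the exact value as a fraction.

69/70

Total count: 7 + 1 + 5 + 7 + 2 + 2 = 24.
Total exposure: 6 weeks.
The Gamma prior is conjugate for the Poisson rate, so λ | data ~ Gamma(10+24, 14+6) = Gamma(34, 20).
Posterior mean = 34/20 = 17/10; prior mean = 10/14 = 5/7. Difference = 17/10 − 5/7 = 69/70.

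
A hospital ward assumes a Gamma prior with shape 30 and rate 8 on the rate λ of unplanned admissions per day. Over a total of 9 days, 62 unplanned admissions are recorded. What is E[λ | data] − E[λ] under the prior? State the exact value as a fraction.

113/68

Total count 62 over total exposure 9 days.
The Gamma prior is conjugate for the Poisson rate, so λ | data ~ Gamma(30+62, 8+9) = Gamma(92, 17).
Posterior mean = 92/17 = 92/17; prior mean = 30/8 = 15/4. Difference = 92/17 − 15/4 = 113/68.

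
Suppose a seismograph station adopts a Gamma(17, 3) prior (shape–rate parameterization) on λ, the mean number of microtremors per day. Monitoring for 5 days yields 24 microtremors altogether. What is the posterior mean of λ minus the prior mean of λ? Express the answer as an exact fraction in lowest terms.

-13/24

Total count 24 over total exposure 5 days.
Conjugate update: add total count to the shape and total exposure to the rate, giving Gamma(41, 8).
Posterior mean = 41/8 = 41/8; prior mean = 17/3 = 17/3. Difference = 41/8 − 17/3 = -13/24.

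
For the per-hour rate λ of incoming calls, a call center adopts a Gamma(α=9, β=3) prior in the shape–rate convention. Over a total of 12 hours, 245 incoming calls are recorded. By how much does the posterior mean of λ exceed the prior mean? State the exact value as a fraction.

Total count 245 over total exposure 12 hours.
Gamma(α, β) with Poisson data over total exposure Σt gives posterior Gamma(α+Σx, β+Σt) = Gamma(254, 15).
Posterior mean = 254/15 = 254/15; prior mean = 9/3 = 3. Difference = 254/15 − 3 = 209/15.

209/15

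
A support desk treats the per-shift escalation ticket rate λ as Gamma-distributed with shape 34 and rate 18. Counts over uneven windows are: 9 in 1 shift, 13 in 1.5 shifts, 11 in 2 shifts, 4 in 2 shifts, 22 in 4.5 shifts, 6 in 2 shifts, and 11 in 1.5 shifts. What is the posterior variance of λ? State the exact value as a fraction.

88/845

Total count: 9 + 13 + 11 + 4 + 22 + 6 + 11 = 76.
Total exposure: 1 + 1.5 + 2 + 2 + 4.5 + 2 + 1.5 = 14.5 shifts.
By Gamma–Poisson conjugacy, the posterior is Gamma(α + Σx, β + Σt) = Gamma(34 + 76, 18 + 14.5) = Gamma(110, 65/2).
Posterior variance = α'/β'² = 110/(4225/4) = 88/845.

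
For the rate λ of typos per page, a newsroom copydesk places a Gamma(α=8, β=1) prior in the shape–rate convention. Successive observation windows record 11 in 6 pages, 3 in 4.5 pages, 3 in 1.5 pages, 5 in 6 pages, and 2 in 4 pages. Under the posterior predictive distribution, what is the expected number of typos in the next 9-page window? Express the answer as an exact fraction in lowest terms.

Total count: 11 + 3 + 3 + 5 + 2 = 24.
Total exposure: 6 + 4.5 + 1.5 + 6 + 4 = 22 pages.
By Gamma–Poisson conjugacy, the posterior is Gamma(α + Σx, β + Σt) = Gamma(8 + 24, 1 + 22) = Gamma(32, 23).
Predictive mean over a 9-page window = T·E[λ|data] = 9·32/23 = 288/23.

288/23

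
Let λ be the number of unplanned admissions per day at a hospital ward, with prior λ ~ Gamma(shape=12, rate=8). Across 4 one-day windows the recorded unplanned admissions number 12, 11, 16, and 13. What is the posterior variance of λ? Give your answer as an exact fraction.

4/9

Total count: 12 + 11 + 16 + 13 = 52.
Total exposure: 4 days.
The Gamma prior is conjugate for the Poisson rate, so λ | data ~ Gamma(12+52, 8+4) = Gamma(64, 12).
Posterior variance = α'/β'² = 64/144 = 4/9.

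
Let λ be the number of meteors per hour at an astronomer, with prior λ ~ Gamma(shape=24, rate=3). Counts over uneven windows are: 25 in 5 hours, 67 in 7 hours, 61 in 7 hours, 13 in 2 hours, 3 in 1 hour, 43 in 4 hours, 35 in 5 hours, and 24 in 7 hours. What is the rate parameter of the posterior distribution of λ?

Total count: 25 + 67 + 61 + 13 + 3 + 43 + 35 + 24 = 271.
Total exposure: 5 + 7 + 7 + 2 + 1 + 4 + 5 + 7 = 38 hours.
Posterior: α' = 24 + 271 = 295, β' = 3 + 38 = 41.

41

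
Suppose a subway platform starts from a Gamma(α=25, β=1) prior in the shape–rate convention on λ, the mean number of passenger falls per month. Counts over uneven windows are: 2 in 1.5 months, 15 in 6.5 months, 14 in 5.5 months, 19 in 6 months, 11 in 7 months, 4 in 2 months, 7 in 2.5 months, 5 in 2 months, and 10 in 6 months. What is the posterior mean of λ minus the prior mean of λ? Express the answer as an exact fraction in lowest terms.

-111/5

Total count: 2 + 15 + 14 + 19 + 11 + 4 + 7 + 5 + 10 = 87.
Total exposure: 1.5 + 6.5 + 5.5 + 6 + 7 + 2 + 2.5 + 2 + 6 = 39 months.
Posterior: α' = 25 + 87 = 112, β' = 1 + 39 = 40.
Posterior mean = 112/40 = 14/5; prior mean = 25/1 = 25. Difference = 14/5 − 25 = -111/5.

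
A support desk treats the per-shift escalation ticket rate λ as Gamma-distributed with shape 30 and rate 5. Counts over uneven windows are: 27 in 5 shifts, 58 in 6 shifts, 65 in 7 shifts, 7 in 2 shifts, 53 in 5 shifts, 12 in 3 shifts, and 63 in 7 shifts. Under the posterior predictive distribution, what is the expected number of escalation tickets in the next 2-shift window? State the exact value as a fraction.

Total count: 27 + 58 + 65 + 7 + 53 + 12 + 63 = 285.
Total exposure: 5 + 6 + 7 + 2 + 5 + 3 + 7 = 35 shifts.
Posterior: α' = 30 + 285 = 315, β' = 5 + 35 = 40.
Predictive mean over a 2-shift window = T·E[λ|data] = 2·315/40 = 63/4.

63/4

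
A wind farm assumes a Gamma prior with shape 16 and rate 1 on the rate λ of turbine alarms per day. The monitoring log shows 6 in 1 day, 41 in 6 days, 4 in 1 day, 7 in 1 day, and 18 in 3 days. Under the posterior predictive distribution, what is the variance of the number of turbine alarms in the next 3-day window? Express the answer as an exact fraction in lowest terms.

4416/169

Total count: 6 + 41 + 4 + 7 + 18 = 76.
Total exposure: 1 + 6 + 1 + 1 + 3 = 12 days.
Gamma(α, β) with Poisson data over total exposure Σt gives posterior Gamma(α+Σx, β+Σt) = Gamma(92, 13).
The posterior predictive for a window of length T is Negative Binomial with variance T·α'·(β'+T)/β'² = 3·92·16/169 = 4416/169.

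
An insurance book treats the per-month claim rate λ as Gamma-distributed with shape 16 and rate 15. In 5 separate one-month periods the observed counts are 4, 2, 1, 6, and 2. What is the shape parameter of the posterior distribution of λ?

31

Total count: 4 + 2 + 1 + 6 + 2 = 15.
Total exposure: 5 months.
Gamma(α, β) with Poisson data over total exposure Σt gives posterior Gamma(α+Σx, β+Σt) = Gamma(31, 20).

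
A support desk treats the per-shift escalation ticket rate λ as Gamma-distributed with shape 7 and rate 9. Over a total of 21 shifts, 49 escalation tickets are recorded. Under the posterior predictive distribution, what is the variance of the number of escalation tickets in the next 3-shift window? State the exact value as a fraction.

154/25

Total count 49 over total exposure 21 shifts.
The Gamma prior is conjugate for the Poisson rate, so λ | data ~ Gamma(7+49, 9+21) = Gamma(56, 30).
The posterior predictive for a window of length T is Negative Binomial with variance T·α'·(β'+T)/β'² = 3·56·33/900 = 154/25.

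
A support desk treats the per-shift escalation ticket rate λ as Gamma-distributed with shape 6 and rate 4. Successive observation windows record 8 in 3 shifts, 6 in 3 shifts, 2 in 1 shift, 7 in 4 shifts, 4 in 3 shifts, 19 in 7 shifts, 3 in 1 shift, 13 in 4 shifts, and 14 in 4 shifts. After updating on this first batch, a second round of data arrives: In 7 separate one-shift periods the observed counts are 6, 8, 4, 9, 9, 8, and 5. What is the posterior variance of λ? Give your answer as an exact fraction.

Total count: 8 + 6 + 2 + 7 + 4 + 19 + 3 + 13 + 14 = 76.
Total exposure: 3 + 3 + 1 + 4 + 3 + 7 + 1 + 4 + 4 = 30 shifts.
After the first batch: Gamma(6 + 76, 4 + 30) = Gamma(82, 34).
Total count: 6 + 8 + 4 + 9 + 9 + 8 + 5 = 49.
Total exposure: 7 shifts.
After the second batch: Gamma(82 + 49, 34 + 7) = Gamma(131, 41).
Posterior variance = α'/β'² = 131/1681.

131/1681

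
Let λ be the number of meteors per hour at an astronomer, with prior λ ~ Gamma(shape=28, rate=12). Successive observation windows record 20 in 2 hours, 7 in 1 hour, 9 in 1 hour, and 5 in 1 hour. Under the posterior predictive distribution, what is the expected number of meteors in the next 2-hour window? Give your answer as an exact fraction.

Total count: 20 + 7 + 9 + 5 = 41.
Total exposure: 2 + 1 + 1 + 1 = 5 hours.
Conjugate update: add total count to the shape and total exposure to the rate, giving Gamma(69, 17).
Predictive mean over a 2-hour window = T·E[λ|data] = 2·69/17 = 138/17.

138/17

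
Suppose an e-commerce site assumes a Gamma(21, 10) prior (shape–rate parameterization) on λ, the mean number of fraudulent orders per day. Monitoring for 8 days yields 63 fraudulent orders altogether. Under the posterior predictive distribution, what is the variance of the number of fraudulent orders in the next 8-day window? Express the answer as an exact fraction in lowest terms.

Total count 63 over total exposure 8 days.
Gamma(α, β) with Poisson data over total exposure Σt gives posterior Gamma(α+Σx, β+Σt) = Gamma(84, 18).
The posterior predictive for a window of length T is Negative Binomial with variance T·α'·(β'+T)/β'² = 8·84·26/324 = 1456/27.

1456/27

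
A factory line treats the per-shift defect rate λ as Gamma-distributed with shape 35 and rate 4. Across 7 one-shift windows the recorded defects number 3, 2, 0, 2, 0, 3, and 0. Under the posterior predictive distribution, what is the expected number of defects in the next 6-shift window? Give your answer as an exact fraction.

Total count: 3 + 2 + 0 + 2 + 0 + 3 + 0 = 10.
Total exposure: 7 shifts.
The Gamma prior is conjugate for the Poisson rate, so λ | data ~ Gamma(35+10, 4+7) = Gamma(45, 11).
Predictive mean over a 6-shift window = T·E[λ|data] = 6·45/11 = 270/11.

270/11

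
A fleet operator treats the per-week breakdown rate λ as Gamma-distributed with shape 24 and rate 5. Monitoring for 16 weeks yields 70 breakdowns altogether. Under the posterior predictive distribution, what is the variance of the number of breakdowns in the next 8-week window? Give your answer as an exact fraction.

Total count 70 over total exposure 16 weeks.
Posterior: α' = 24 + 70 = 94, β' = 5 + 16 = 21.
The posterior predictive for a window of length T is Negative Binomial with variance T·α'·(β'+T)/β'² = 8·94·29/441 = 21808/441.

21808/441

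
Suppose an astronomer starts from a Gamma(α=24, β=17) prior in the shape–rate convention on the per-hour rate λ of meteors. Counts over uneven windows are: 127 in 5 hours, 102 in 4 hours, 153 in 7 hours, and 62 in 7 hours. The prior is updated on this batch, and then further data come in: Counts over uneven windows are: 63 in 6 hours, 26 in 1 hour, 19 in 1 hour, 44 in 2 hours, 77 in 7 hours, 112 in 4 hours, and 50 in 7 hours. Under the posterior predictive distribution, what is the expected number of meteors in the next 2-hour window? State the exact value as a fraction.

Total count: 127 + 102 + 153 + 62 = 444.
Total exposure: 5 + 4 + 7 + 7 = 23 hours.
After the first batch: Gamma(24 + 444, 17 + 23) = Gamma(468, 40).
Total count: 63 + 26 + 19 + 44 + 77 + 112 + 50 = 391.
Total exposure: 6 + 1 + 1 + 2 + 7 + 4 + 7 = 28 hours.
After the second batch: Gamma(468 + 391, 40 + 28) = Gamma(859, 68).
Predictive mean over a 2-hour window = T·E[λ|data] = 2·859/68 = 859/34.

859/34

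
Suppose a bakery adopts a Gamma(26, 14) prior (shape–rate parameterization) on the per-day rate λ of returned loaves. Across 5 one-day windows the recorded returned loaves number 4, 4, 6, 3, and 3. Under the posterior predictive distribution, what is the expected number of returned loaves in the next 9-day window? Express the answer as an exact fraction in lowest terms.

414/19

Total count: 4 + 4 + 6 + 3 + 3 = 20.
Total exposure: 5 days.
The Gamma prior is conjugate for the Poisson rate, so λ | data ~ Gamma(26+20, 14+5) = Gamma(46, 19).
Predictive mean over a 9-day window = T·E[λ|data] = 9·46/19 = 414/19.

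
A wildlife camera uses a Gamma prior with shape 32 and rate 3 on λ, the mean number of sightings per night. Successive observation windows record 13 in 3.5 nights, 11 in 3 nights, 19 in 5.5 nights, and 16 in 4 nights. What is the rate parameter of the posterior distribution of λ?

Total count: 13 + 11 + 19 + 16 = 59.
Total exposure: 3.5 + 3 + 5.5 + 4 = 16 nights.
Posterior: α' = 32 + 59 = 91, β' = 3 + 16 = 19.

19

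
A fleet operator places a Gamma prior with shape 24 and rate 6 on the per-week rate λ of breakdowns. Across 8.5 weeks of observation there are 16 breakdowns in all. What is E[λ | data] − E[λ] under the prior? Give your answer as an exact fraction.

-36/29

Total count 16 over total exposure 8.5 weeks.
Gamma(α, β) with Poisson data over total exposure Σt gives posterior Gamma(α+Σx, β+Σt) = Gamma(40, 29/2).
Posterior mean = 40/(29/2) = 80/29; prior mean = 24/6 = 4. Difference = 80/29 − 4 = -36/29.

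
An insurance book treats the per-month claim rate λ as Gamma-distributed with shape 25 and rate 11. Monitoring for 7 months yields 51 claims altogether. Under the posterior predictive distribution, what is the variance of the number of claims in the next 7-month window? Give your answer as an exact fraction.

3325/81

Total count 51 over total exposure 7 months.
By Gamma–Poisson conjugacy, the posterior is Gamma(α + Σx, β + Σt) = Gamma(25 + 51, 11 + 7) = Gamma(76, 18).
The posterior predictive for a window of length T is Negative Binomial with variance T·α'·(β'+T)/β'² = 7·76·25/324 = 3325/81.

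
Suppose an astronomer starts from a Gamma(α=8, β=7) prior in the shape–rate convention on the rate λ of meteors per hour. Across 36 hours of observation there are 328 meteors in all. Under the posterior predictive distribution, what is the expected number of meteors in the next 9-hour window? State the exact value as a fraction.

3024/43

Total count 328 over total exposure 36 hours.
Gamma(α, β) with Poisson data over total exposure Σt gives posterior Gamma(α+Σx, β+Σt) = Gamma(336, 43).
Predictive mean over a 9-hour window = T·E[λ|data] = 9·336/43 = 3024/43.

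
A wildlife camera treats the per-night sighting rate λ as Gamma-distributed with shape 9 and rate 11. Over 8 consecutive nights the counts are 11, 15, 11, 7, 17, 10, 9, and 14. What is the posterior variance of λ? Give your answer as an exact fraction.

103/361

Total count: 11 + 15 + 11 + 7 + 17 + 10 + 9 + 14 = 94.
Total exposure: 8 nights.
The Gamma prior is conjugate for the Poisson rate, so λ | data ~ Gamma(9+94, 11+8) = Gamma(103, 19).
Posterior variance = α'/β'² = 103/361.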